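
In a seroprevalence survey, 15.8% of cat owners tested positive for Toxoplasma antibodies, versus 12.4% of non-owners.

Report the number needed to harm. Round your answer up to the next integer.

30

absolute risk difference = 0.034000
1 / 0.034000 = 29.412 → round up → 30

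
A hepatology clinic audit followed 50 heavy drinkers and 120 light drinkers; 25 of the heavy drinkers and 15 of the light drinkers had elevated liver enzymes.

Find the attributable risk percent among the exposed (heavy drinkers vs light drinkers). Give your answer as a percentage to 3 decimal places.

75.000%

risk, heavy drinkers = 25/50 = 0.5000
risk, light drinkers = 15/120 = 0.1250
AR% = (0.5000 − 0.1250) / 0.5000 = 0.7500 → 75.000%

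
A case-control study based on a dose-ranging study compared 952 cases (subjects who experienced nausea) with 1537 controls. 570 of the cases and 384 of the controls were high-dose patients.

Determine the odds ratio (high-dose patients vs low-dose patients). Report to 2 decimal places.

OR = (570 × 1153) / (384 × 382) = 657210/146688 ≈ 4.48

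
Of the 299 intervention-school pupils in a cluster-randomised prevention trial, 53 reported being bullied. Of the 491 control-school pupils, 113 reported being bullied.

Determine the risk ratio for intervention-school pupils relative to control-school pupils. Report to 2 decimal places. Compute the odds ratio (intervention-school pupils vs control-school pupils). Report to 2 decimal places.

RR = 0.77; OR = 0.72

risk, intervention-school pupils = 53/299 = 0.1773
risk, control-school pupils = 113/491 = 0.2301
RR = 0.1773 / 0.2301 = 0.77
OR = (53 × 378) / (246 × 113) = 20034/27798 ≈ 0.72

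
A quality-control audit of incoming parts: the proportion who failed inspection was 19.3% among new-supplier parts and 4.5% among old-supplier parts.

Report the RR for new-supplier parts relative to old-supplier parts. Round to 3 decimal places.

RR = 0.19300 / 0.04500 = 4.289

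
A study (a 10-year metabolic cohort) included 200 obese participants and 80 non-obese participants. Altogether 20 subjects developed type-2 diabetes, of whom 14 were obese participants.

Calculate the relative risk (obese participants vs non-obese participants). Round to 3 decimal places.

RR: 0.933

obese participants without the outcome: 200 − 14 = 186
non-obese participants with the outcome: 20 − 14 = 6
non-obese participants without the outcome: 80 − 6 = 74
risk, obese participants = 14/200 = 0.0700
risk, non-obese participants = 6/80 = 0.0750
RR = 0.0700 / 0.0750 = 0.933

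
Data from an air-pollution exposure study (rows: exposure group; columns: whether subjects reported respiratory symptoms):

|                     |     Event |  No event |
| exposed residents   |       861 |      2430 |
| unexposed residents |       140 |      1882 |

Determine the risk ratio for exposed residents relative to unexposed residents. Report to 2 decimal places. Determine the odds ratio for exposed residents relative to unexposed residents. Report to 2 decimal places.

risk, exposed residents = 861/3291 = 0.2616
risk, unexposed residents = 140/2022 = 0.0692
RR = 0.2616 / 0.0692 = 3.78
odds, exposed residents = 861/2430 = 0.3543
odds, unexposed residents = 140/1882 = 0.0744
OR = 0.3543 / 0.0744 = 4.76

RR = 3.78; OR = 4.76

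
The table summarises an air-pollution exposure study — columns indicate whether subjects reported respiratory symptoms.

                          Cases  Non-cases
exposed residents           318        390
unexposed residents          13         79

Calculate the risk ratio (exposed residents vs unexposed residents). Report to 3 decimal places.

RR: 3.179

risk, exposed residents = 318/708 = 0.4492
risk, unexposed residents = 13/92 = 0.1413
RR = 0.4492 / 0.1413 = 3.179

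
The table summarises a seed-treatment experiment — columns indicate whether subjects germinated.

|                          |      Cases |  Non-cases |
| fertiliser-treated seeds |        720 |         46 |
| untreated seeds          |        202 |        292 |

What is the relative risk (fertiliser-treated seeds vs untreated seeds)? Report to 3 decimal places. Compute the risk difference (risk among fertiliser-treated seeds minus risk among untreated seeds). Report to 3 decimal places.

risk, fertiliser-treated seeds = 720/766 = 0.9399
risk, untreated seeds = 202/494 = 0.4089
RR = 0.9399 / 0.4089 = 2.299
risk difference = 0.9399 − 0.4089 = 0.531

RR = 2.299; RD = 0.531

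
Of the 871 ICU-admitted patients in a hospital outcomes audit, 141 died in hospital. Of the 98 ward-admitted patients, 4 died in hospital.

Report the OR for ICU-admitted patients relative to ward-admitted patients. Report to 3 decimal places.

OR = 4.539

odds, ICU-admitted patients = 141/730 = 0.19315
odds, ward-admitted patients = 4/94 = 0.04255
OR = 0.19315 / 0.04255 = 4.539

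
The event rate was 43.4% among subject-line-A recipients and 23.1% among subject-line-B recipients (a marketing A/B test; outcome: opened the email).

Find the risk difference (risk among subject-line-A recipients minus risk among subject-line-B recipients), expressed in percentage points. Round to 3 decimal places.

20.300

risk difference = 0.4340 − 0.2310 = 0.2030 → 20.300 percentage points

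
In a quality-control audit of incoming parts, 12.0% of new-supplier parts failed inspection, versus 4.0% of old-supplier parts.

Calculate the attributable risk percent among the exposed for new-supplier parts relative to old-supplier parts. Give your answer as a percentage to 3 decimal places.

AR% = (0.12000 − 0.04000) / 0.12000 = 0.6667 → 66.667%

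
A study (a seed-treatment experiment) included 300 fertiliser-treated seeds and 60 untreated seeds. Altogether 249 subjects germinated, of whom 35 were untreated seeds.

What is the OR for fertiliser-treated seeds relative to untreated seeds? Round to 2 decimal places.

fertiliser-treated seeds with the outcome: 249 − 35 = 214
fertiliser-treated seeds without the outcome: 300 − 214 = 86
untreated seeds without the outcome: 60 − 35 = 25
odds, fertiliser-treated seeds = 214/86 = 2.4884
odds, untreated seeds = 35/25 = 1.4000
OR = 2.4884 / 1.4000 = 1.78

1.78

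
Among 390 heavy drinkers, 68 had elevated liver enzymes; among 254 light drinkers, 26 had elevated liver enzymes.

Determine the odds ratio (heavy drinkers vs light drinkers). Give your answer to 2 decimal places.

odds, heavy drinkers = 68/322 = 0.2112
odds, light drinkers = 26/228 = 0.1140
OR = 0.2112 / 0.1140 = 1.85

1.85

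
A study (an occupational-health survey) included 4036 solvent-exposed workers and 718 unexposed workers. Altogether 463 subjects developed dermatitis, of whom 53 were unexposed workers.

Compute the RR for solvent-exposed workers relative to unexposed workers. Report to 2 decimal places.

solvent-exposed workers with the outcome: 463 − 53 = 410
solvent-exposed workers without the outcome: 4036 − 410 = 3626
unexposed workers without the outcome: 718 − 53 = 665
risk, solvent-exposed workers = 410/4036 = 0.1016
risk, unexposed workers = 53/718 = 0.0738
RR = 0.1016 / 0.0738 = 1.38

RR = 1.38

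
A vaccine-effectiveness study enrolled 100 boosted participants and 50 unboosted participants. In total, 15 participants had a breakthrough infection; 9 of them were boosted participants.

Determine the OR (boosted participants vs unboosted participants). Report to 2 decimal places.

boosted participants without the outcome: 100 − 9 = 91
unboosted participants with the outcome: 15 − 9 = 6
unboosted participants without the outcome: 50 − 6 = 44
OR = (9 × 44) / (91 × 6) = 396/546 ≈ 0.73

OR = 0.73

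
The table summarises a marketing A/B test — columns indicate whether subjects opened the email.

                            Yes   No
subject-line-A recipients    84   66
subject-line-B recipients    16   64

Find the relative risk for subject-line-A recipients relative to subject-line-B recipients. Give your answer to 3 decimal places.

2.800

risk, subject-line-A recipients = 84/150 = 0.5600
risk, subject-line-B recipients = 16/80 = 0.2000
RR = 0.5600 / 0.2000 = 2.800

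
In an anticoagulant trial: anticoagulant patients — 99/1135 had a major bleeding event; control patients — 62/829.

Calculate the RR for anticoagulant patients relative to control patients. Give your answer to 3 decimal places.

risk, anticoagulant patients = 99/1135 = 0.0872
risk, control patients = 62/829 = 0.0748
RR = 0.0872 / 0.0748 = 1.166

1.166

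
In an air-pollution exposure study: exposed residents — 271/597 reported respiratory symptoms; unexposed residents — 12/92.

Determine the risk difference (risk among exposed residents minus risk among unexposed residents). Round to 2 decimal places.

RD = 0.32

risk, exposed residents = 271/597 = 0.4539
risk, unexposed residents = 12/92 = 0.1304
risk difference = 0.4539 − 0.1304 = 0.32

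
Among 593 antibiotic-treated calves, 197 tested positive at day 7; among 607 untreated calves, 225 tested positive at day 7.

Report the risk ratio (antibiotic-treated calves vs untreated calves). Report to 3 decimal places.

RR = 0.896

risk, antibiotic-treated calves = 197/593 = 0.3322
risk, untreated calves = 225/607 = 0.3707
RR = 0.3322 / 0.3707 = 0.896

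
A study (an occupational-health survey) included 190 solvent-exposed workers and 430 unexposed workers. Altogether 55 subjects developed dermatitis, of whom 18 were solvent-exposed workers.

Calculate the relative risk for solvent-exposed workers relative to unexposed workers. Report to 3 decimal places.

solvent-exposed workers without the outcome: 190 − 18 = 172
unexposed workers with the outcome: 55 − 18 = 37
unexposed workers without the outcome: 430 − 37 = 393
risk, solvent-exposed workers = 18/190 = 0.0947
risk, unexposed workers = 37/430 = 0.0860
RR = 0.0947 / 0.0860 = 1.101

RR ≈ 1.101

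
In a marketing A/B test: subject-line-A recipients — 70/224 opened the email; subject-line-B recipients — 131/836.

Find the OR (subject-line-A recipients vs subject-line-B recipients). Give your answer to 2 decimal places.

odds, subject-line-A recipients = 70/154 = 0.4545
odds, subject-line-B recipients = 131/705 = 0.1858
OR = 0.4545 / 0.1858 = 2.45

2.45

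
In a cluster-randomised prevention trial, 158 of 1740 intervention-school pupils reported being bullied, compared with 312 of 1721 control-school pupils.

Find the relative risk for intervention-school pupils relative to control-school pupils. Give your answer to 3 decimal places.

risk, intervention-school pupils = 158/1740 = 0.0908
risk, control-school pupils = 312/1721 = 0.1813
RR = 0.0908 / 0.1813 = 0.501

RR: 0.501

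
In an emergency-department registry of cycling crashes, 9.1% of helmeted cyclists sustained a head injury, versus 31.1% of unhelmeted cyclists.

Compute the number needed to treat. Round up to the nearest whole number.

absolute risk difference = 0.220000
1 / 0.220000 = 4.545 → round up → 5

5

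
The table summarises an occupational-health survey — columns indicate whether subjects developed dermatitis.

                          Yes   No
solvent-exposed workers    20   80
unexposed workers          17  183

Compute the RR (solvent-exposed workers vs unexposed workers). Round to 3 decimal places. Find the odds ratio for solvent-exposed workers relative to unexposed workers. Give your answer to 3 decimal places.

RR = 2.353; OR = 2.691

risk, solvent-exposed workers = 20/100 = 0.2000
risk, unexposed workers = 17/200 = 0.0850
RR = 0.2000 / 0.0850 = 2.353
odds, solvent-exposed workers = 20/80 = 0.2500
odds, unexposed workers = 17/183 = 0.0929
OR = 0.2500 / 0.0929 = 2.691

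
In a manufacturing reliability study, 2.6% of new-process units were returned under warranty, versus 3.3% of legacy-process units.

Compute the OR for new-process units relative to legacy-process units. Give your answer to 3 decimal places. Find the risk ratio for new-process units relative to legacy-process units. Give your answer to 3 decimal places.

OR = 0.782; RR = 0.788

odds, new-process units = 0.02600/0.97400 = 0.02669
odds, legacy-process units = 0.03300/0.96700 = 0.03413
OR = 0.02669 / 0.03413 = 0.782
RR = 0.02600 / 0.03300 = 0.788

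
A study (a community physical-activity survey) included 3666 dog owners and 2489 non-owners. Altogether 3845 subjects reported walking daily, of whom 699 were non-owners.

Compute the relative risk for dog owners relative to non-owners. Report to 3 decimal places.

dog owners with the outcome: 3845 − 699 = 3146
dog owners without the outcome: 3666 − 3146 = 520
non-owners without the outcome: 2489 − 699 = 1790
risk, dog owners = 3146/3666 = 0.8582
risk, non-owners = 699/2489 = 0.2808
RR = 0.8582 / 0.2808 = 3.056

RR = 3.056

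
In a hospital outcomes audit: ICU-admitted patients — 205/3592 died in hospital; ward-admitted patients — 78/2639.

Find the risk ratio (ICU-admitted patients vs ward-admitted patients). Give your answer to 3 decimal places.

1.931

risk, ICU-admitted patients = 205/3592 = 0.05707
risk, ward-admitted patients = 78/2639 = 0.02956
RR = 0.05707 / 0.02956 = 1.931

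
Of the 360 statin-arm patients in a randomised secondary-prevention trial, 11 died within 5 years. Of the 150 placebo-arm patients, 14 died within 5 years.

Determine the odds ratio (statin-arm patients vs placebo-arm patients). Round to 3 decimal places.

odds, statin-arm patients = 11/349 = 0.03152
odds, placebo-arm patients = 14/136 = 0.10294
OR = 0.03152 / 0.10294 = 0.306

0.306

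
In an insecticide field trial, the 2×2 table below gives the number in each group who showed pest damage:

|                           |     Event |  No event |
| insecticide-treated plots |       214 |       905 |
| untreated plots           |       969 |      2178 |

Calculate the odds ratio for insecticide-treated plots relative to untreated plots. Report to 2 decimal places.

odds, insecticide-treated plots = 214/905 = 0.2365
odds, untreated plots = 969/2178 = 0.4449
OR = 0.2365 / 0.4449 = 0.53

0.53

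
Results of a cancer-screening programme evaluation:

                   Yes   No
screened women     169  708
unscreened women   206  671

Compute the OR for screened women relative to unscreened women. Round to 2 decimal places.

OR ≈ 0.78

odds, screened women = 169/708 = 0.2387
odds, unscreened women = 206/671 = 0.3070
OR = 0.2387 / 0.3070 = 0.78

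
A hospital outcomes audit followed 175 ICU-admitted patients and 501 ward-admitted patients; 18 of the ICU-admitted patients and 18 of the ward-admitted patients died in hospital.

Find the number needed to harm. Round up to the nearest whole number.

15

risk, ICU-admitted patients = 18/175 = 0.102857
risk, ward-admitted patients = 18/501 = 0.035928
absolute risk difference = 0.066929
1 / 0.066929 = 14.941 → round up → 15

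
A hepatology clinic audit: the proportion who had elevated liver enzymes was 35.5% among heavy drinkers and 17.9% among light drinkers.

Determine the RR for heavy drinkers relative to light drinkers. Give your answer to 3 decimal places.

RR = 0.3550 / 0.1790 = 1.983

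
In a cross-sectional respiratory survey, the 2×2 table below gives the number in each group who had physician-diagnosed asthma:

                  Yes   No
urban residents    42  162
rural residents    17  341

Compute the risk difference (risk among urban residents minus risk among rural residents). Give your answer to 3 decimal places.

risk, urban residents = 42/204 = 0.20588
risk, rural residents = 17/358 = 0.04749
risk difference = 0.20588 − 0.04749 = 0.158

RD ≈ 0.158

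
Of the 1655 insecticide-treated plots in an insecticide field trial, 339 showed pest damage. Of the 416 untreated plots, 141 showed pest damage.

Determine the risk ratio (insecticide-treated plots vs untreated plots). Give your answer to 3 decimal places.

risk, insecticide-treated plots = 339/1655 = 0.2048
risk, untreated plots = 141/416 = 0.3389
RR = 0.2048 / 0.3389 = 0.604

RR = 0.604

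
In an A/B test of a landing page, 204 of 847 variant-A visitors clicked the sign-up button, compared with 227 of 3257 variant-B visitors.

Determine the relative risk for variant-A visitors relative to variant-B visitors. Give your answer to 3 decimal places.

risk, variant-A visitors = 204/847 = 0.2409
risk, variant-B visitors = 227/3257 = 0.0697
RR = 0.2409 / 0.0697 = 3.456

RR ≈ 3.456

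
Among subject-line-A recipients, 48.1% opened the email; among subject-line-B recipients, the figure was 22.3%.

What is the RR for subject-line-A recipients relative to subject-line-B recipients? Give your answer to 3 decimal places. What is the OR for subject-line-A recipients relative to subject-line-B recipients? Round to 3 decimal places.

RR = 0.4810 / 0.2230 = 2.157
odds, subject-line-A recipients = 0.4810/0.5190 = 0.9268
odds, subject-line-B recipients = 0.2230/0.7770 = 0.2870
OR = 0.9268 / 0.2870 = 3.229

RR = 2.157; OR = 3.229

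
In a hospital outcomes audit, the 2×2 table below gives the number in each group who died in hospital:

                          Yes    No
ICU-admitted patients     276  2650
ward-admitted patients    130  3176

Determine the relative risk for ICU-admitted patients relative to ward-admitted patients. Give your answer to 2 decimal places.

RR: 2.40

risk, ICU-admitted patients = 276/2926 = 0.09433
risk, ward-admitted patients = 130/3306 = 0.03932
RR = 0.09433 / 0.03932 = 2.40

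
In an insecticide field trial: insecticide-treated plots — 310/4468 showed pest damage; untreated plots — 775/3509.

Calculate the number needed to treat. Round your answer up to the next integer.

risk, insecticide-treated plots = 310/4468 = 0.069382
risk, untreated plots = 775/3509 = 0.220861
absolute risk difference = 0.151478
1 / 0.151478 = 6.602 → round up → 7

7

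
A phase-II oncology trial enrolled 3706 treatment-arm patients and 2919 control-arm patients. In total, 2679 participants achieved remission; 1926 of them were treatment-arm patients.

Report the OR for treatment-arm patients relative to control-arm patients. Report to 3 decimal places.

OR ≈ 3.112

treatment-arm patients without the outcome: 3706 − 1926 = 1780
control-arm patients with the outcome: 2679 − 1926 = 753
control-arm patients without the outcome: 2919 − 753 = 2166
OR = (1926 × 2166) / (1780 × 753) = 4171716/1340340 ≈ 3.112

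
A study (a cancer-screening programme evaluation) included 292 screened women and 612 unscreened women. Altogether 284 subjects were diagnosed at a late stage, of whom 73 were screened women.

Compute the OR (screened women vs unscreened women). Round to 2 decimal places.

0.63

screened women without the outcome: 292 − 73 = 219
unscreened women with the outcome: 284 − 73 = 211
unscreened women without the outcome: 612 − 211 = 401
odds, screened women = 73/219 = 0.3333
odds, unscreened women = 211/401 = 0.5262
OR = 0.3333 / 0.5262 = 0.63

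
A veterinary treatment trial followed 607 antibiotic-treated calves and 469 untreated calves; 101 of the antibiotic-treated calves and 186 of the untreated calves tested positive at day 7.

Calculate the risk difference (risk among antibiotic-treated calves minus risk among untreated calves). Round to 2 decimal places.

-0.23

risk, antibiotic-treated calves = 101/607 = 0.1664
risk, untreated calves = 186/469 = 0.3966
risk difference = 0.1664 − 0.3966 = -0.23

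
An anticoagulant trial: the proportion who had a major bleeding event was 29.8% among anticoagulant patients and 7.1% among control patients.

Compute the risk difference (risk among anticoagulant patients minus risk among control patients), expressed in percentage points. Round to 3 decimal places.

risk difference = 0.2980 − 0.0710 = 0.2270 → 22.700 percentage points

RD = 22.700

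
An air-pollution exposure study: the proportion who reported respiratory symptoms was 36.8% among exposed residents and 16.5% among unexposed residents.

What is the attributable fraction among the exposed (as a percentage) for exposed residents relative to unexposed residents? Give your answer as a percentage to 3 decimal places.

AR% = (0.3680 − 0.1650) / 0.3680 = 0.5516 → 55.163%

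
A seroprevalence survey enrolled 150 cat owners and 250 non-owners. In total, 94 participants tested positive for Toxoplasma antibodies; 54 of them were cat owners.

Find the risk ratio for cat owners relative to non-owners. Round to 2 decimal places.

cat owners without the outcome: 150 − 54 = 96
non-owners with the outcome: 94 − 54 = 40
non-owners without the outcome: 250 − 40 = 210
risk, cat owners = 54/150 = 0.3600
risk, non-owners = 40/250 = 0.1600
RR = 0.3600 / 0.1600 = 2.25

2.25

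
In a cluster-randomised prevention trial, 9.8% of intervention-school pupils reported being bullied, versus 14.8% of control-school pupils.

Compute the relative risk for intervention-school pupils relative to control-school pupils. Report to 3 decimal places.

RR = 0.0980 / 0.1480 = 0.662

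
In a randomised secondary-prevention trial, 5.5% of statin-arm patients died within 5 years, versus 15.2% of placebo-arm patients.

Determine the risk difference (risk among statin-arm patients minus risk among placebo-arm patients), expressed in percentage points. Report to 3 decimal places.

risk difference = 0.0550 − 0.1520 = -0.0970 → -9.700 percentage points

-9.700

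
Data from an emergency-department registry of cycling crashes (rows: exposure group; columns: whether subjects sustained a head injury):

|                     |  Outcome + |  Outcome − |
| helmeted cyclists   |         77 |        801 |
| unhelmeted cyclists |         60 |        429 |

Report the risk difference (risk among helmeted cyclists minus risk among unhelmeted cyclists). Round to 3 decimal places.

risk, helmeted cyclists = 77/878 = 0.0877
risk, unhelmeted cyclists = 60/489 = 0.1227
risk difference = 0.0877 − 0.1227 = -0.035

-0.035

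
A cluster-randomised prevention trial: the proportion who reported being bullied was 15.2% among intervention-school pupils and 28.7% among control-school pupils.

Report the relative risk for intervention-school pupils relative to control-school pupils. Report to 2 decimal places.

RR = 0.1520 / 0.2870 = 0.53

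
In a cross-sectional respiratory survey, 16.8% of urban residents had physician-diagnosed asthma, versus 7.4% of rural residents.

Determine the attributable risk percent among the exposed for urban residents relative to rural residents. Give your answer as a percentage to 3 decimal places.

AR% = (0.1680 − 0.0740) / 0.1680 = 0.5595 → 55.952%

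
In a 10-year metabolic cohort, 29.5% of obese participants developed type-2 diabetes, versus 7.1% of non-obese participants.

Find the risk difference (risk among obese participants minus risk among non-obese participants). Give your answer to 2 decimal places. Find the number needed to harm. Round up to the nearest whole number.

RD = 0.22; NNH = 5

risk difference = 0.2950 − 0.0710 = 0.22
absolute risk difference = 0.224000
1 / 0.224000 = 4.464 → round up → 5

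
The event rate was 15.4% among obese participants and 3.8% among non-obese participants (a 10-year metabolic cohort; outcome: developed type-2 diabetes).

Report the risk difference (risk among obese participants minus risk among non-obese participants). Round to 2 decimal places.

risk difference = 0.15400 − 0.03800 = 0.12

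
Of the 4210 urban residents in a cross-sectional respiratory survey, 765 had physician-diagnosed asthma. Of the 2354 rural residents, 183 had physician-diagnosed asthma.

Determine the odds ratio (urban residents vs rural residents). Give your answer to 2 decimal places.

OR = (765 × 2171) / (3445 × 183) = 1660815/630435 ≈ 2.63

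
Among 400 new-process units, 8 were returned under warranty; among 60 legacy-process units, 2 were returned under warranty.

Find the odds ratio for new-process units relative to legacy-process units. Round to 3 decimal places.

0.592

odds, new-process units = 8/392 = 0.02041
odds, legacy-process units = 2/58 = 0.03448
OR = 0.02041 / 0.03448 = 0.592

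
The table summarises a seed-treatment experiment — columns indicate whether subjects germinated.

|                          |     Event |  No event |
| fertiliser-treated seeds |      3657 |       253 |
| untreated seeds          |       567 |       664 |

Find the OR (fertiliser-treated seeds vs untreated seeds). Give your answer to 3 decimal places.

OR = (3657 × 664) / (253 × 567) = 2428248/143451 ≈ 16.927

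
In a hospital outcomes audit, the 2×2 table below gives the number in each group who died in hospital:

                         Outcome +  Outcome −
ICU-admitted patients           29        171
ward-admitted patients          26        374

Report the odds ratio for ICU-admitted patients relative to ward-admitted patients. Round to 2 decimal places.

OR: 2.44

odds, ICU-admitted patients = 29/171 = 0.1696
odds, ward-admitted patients = 26/374 = 0.0695
OR = 0.1696 / 0.0695 = 2.44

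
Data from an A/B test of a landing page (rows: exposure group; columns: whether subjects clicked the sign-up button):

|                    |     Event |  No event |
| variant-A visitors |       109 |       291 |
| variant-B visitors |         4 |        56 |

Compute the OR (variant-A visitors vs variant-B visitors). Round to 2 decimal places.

OR = (109 × 56) / (291 × 4) = 6104/1164 ≈ 5.24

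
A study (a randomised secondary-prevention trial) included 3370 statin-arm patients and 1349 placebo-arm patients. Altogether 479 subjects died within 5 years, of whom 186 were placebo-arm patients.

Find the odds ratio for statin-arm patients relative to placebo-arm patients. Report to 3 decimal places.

statin-arm patients with the outcome: 479 − 186 = 293
statin-arm patients without the outcome: 3370 − 293 = 3077
placebo-arm patients without the outcome: 1349 − 186 = 1163
OR = (293 × 1163) / (3077 × 186) = 340759/572322 ≈ 0.595

OR ≈ 0.595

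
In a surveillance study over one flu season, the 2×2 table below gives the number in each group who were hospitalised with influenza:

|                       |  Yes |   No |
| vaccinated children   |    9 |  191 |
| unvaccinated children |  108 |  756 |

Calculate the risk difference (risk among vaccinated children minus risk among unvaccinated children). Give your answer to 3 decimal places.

risk, vaccinated children = 9/200 = 0.04500
risk, unvaccinated children = 108/864 = 0.12500
risk difference = 0.04500 − 0.12500 = -0.080

RD = -0.080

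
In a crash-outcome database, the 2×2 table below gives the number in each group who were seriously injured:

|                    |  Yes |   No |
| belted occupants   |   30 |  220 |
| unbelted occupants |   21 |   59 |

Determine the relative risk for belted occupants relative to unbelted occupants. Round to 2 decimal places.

risk, belted occupants = 30/250 = 0.1200
risk, unbelted occupants = 21/80 = 0.2625
RR = 0.1200 / 0.2625 = 0.46

RR: 0.46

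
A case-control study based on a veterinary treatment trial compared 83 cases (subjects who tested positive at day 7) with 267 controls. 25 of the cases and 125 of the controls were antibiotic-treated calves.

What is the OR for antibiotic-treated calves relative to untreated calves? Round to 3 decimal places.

OR = (25 × 142) / (125 × 58) = 3550/7250 ≈ 0.490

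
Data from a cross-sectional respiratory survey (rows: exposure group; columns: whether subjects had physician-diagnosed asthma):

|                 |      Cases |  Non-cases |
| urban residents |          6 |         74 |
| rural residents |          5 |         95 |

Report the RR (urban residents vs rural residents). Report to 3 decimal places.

RR: 1.500

risk, urban residents = 6/80 = 0.0750
risk, rural residents = 5/100 = 0.0500
RR = 0.0750 / 0.0500 = 1.500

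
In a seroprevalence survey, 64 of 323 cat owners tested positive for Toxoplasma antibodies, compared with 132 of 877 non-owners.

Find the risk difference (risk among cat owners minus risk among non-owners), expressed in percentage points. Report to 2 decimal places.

RD = 4.76

risk, cat owners = 64/323 = 0.1981
risk, non-owners = 132/877 = 0.1505
risk difference = 0.1981 − 0.1505 = 0.0476 → 4.76 percentage points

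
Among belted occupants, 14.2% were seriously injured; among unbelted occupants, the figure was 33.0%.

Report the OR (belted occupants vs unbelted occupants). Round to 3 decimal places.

odds, belted occupants = 0.1420/0.8580 = 0.1655
odds, unbelted occupants = 0.3300/0.6700 = 0.4925
OR = 0.1655 / 0.4925 = 0.336

0.336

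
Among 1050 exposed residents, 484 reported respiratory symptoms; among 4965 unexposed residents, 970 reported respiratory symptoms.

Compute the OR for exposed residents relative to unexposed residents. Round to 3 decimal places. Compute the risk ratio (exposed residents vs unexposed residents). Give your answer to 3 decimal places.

odds, exposed residents = 484/566 = 0.8551
odds, unexposed residents = 970/3995 = 0.2428
OR = 0.8551 / 0.2428 = 3.522
risk, exposed residents = 484/1050 = 0.4610
risk, unexposed residents = 970/4965 = 0.1954
RR = 0.4610 / 0.1954 = 2.359

OR = 3.522; RR = 2.359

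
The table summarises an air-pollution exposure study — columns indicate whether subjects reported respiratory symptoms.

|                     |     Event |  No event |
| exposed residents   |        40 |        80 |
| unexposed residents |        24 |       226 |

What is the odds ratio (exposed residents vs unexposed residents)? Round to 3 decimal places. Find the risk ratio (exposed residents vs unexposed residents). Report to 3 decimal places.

OR = 4.708; RR = 3.472

odds, exposed residents = 40/80 = 0.5000
odds, unexposed residents = 24/226 = 0.1062
OR = 0.5000 / 0.1062 = 4.708
risk, exposed residents = 40/120 = 0.3333
risk, unexposed residents = 24/250 = 0.0960
RR = 0.3333 / 0.0960 = 3.472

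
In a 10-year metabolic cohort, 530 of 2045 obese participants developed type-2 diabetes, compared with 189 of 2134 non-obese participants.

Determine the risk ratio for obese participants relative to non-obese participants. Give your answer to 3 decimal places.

2.926

risk, obese participants = 530/2045 = 0.2592
risk, non-obese participants = 189/2134 = 0.0886
RR = 0.2592 / 0.0886 = 2.926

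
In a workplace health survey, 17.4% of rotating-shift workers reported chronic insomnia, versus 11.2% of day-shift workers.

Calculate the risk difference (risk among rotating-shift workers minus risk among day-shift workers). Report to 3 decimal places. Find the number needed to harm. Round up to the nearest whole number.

RD = 0.062; NNH = 17

risk difference = 0.1740 − 0.1120 = 0.062
absolute risk difference = 0.062000
1 / 0.062000 = 16.129 → round up → 17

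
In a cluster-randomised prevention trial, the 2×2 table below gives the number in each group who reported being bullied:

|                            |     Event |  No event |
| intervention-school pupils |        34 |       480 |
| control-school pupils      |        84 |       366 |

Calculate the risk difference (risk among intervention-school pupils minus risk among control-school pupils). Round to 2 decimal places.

RD ≈ -0.12

risk, intervention-school pupils = 34/514 = 0.0661
risk, control-school pupils = 84/450 = 0.1867
risk difference = 0.0661 − 0.1867 = -0.12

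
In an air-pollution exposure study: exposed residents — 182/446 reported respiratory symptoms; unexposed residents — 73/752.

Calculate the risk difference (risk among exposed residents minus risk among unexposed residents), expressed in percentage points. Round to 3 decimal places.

risk, exposed residents = 182/446 = 0.4081
risk, unexposed residents = 73/752 = 0.0971
risk difference = 0.4081 − 0.0971 = 0.3110 → 31.100 percentage points

RD ≈ 31.100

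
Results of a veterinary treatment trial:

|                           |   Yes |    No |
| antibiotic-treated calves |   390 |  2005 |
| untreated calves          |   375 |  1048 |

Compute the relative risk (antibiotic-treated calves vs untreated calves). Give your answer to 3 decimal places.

risk, antibiotic-treated calves = 390/2395 = 0.1628
risk, untreated calves = 375/1423 = 0.2635
RR = 0.1628 / 0.2635 = 0.618

RR = 0.618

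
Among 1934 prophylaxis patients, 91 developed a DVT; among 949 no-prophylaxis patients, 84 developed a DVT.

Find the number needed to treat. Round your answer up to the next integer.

risk, prophylaxis patients = 91/1934 = 0.047053
risk, no-prophylaxis patients = 84/949 = 0.088514
absolute risk difference = 0.041461
1 / 0.041461 = 24.119 → round up → 25

NNT = 25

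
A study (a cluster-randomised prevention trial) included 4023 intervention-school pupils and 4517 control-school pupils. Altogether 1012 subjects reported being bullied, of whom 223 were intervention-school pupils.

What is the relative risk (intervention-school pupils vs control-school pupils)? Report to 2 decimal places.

intervention-school pupils without the outcome: 4023 − 223 = 3800
control-school pupils with the outcome: 1012 − 223 = 789
control-school pupils without the outcome: 4517 − 789 = 3728
risk, intervention-school pupils = 223/4023 = 0.0554
risk, control-school pupils = 789/4517 = 0.1747
RR = 0.0554 / 0.1747 = 0.32

0.32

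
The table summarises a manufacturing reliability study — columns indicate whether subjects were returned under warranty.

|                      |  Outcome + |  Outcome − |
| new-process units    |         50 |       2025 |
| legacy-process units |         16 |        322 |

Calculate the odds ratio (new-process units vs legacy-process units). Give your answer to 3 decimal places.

OR = (50 × 322) / (2025 × 16) = 16100/32400 ≈ 0.497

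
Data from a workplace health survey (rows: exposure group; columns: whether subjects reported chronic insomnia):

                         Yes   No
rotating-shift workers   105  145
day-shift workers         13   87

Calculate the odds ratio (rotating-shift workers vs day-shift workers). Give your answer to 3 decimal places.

OR = (105 × 87) / (145 × 13) = 9135/1885 ≈ 4.846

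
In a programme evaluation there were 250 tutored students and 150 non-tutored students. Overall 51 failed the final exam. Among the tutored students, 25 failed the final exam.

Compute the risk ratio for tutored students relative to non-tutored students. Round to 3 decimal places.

tutored students without the outcome: 250 − 25 = 225
non-tutored students with the outcome: 51 − 25 = 26
non-tutored students without the outcome: 150 − 26 = 124
risk, tutored students = 25/250 = 0.1000
risk, non-tutored students = 26/150 = 0.1733
RR = 0.1000 / 0.1733 = 0.577

RR = 0.577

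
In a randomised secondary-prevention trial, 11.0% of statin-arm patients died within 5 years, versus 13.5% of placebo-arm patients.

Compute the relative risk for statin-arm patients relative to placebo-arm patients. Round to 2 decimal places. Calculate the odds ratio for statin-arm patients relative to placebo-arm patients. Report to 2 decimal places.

RR = 0.1100 / 0.1350 = 0.81
odds, statin-arm patients = 0.1100/0.8900 = 0.1236
odds, placebo-arm patients = 0.1350/0.8650 = 0.1561
OR = 0.1236 / 0.1561 = 0.79

RR = 0.81; OR = 0.79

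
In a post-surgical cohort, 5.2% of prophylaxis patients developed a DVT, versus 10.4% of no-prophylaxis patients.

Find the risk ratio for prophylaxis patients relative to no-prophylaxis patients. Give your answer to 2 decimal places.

RR = 0.0520 / 0.1040 = 0.50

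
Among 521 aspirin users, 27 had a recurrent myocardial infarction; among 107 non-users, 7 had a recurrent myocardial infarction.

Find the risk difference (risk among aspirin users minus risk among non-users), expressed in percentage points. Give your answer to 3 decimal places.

risk, aspirin users = 27/521 = 0.0518
risk, non-users = 7/107 = 0.0654
risk difference = 0.0518 − 0.0654 = -0.0136 → -1.360 percentage points

RD = -1.360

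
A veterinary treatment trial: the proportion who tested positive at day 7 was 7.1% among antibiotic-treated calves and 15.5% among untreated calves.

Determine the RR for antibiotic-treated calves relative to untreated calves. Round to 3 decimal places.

RR = 0.0710 / 0.1550 = 0.458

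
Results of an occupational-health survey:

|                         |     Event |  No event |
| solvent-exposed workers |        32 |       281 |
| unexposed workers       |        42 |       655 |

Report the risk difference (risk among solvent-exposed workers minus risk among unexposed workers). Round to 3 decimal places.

RD ≈ 0.042

risk, solvent-exposed workers = 32/313 = 0.1022
risk, unexposed workers = 42/697 = 0.0603
risk difference = 0.1022 − 0.0603 = 0.042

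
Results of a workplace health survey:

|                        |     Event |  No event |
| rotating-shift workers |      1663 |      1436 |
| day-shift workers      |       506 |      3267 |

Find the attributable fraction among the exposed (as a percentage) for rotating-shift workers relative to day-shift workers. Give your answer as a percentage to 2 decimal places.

75.01%

risk, rotating-shift workers = 1663/3099 = 0.5366
risk, day-shift workers = 506/3773 = 0.1341
AR% = (0.5366 − 0.1341) / 0.5366 = 0.7501 → 75.01%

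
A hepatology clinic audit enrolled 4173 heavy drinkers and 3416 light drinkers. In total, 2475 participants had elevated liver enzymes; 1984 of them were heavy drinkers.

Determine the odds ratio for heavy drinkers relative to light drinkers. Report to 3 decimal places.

heavy drinkers without the outcome: 4173 − 1984 = 2189
light drinkers with the outcome: 2475 − 1984 = 491
light drinkers without the outcome: 3416 − 491 = 2925
OR = (1984 × 2925) / (2189 × 491) = 5803200/1074799 ≈ 5.399

OR ≈ 5.399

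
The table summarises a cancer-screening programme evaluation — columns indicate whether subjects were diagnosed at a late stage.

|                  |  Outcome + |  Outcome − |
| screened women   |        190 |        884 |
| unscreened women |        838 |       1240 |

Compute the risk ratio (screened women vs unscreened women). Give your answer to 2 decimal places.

0.44

risk, screened women = 190/1074 = 0.1769
risk, unscreened women = 838/2078 = 0.4033
RR = 0.1769 / 0.4033 = 0.44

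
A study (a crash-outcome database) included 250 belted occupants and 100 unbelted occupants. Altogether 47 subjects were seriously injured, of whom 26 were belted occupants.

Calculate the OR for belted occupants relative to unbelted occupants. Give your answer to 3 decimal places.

OR: 0.437

belted occupants without the outcome: 250 − 26 = 224
unbelted occupants with the outcome: 47 − 26 = 21
unbelted occupants without the outcome: 100 − 21 = 79
OR = (26 × 79) / (224 × 21) = 2054/4704 ≈ 0.437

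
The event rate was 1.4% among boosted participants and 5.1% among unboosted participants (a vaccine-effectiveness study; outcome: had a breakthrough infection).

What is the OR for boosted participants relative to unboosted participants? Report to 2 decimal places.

odds, boosted participants = 0.01400/0.98600 = 0.01420
odds, unboosted participants = 0.05100/0.94900 = 0.05374
OR = 0.01420 / 0.05374 = 0.26

OR: 0.26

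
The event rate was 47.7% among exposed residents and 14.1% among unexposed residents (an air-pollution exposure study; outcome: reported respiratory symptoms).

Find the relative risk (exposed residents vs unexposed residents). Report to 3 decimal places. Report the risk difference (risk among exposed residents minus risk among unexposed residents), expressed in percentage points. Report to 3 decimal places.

RR = 3.383; RD = 33.600

RR = 0.4770 / 0.1410 = 3.383
risk difference = 0.4770 − 0.1410 = 0.3360 → 33.600 percentage points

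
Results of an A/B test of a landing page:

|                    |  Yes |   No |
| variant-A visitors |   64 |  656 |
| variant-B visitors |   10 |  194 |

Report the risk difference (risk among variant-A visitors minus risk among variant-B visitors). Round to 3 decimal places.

risk, variant-A visitors = 64/720 = 0.08889
risk, variant-B visitors = 10/204 = 0.04902
risk difference = 0.08889 − 0.04902 = 0.040

0.040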